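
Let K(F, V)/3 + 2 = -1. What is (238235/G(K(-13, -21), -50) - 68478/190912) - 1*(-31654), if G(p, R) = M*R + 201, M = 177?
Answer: 842273286455/26632224 ≈ 31626.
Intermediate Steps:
K(F, V) = -9 (K(F, V) = -6 + 3*(-1) = -6 - 3 = -9)
G(p, R) = 201 + 177*R (G(p, R) = 177*R + 201 = 201 + 177*R)
(238235/G(K(-13, -21), -50) - 68478/190912) - 1*(-31654) = (238235/(201 + 177*(-50)) - 68478/190912) - 1*(-31654) = (238235/(201 - 8850) - 68478*1/190912) + 31654 = (238235/(-8649) - 34239/95456) + 31654 = (238235*(-1/8649) - 34239/95456) + 31654 = (-7685/279 - 34239/95456) + 31654 = -743132041/26632224 + 31654 = 842273286455/26632224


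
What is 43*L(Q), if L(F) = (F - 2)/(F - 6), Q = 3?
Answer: -43/3 ≈ -14.333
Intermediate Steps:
L(F) = (-2 + F)/(-6 + F)
43*L(Q) = 43*((-2 + 3)/(-6 + 3)) = 43*(1/(-3)) = 43*(-⅓*1) = 43*(-⅓) = -43/3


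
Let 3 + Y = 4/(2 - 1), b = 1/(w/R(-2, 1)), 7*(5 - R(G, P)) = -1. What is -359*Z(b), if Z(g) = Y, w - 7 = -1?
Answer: -359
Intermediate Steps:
w = 6 (w = 7 - 1 = 6)
R(G, P) = 36/7 (R(G, P) = 5 - 1/7*(-1) = 5 + 1/7 = 36/7)
b = 6/7 (b = 1/(6/(36/7)) = 1/(6*(7/36)) = 1/(7/6) = 6/7 ≈ 0.85714)
Y = 1 (Y = -3 + 4/(2 - 1) = -3 + 4/1 = -3 + 1*4 = -3 + 4 = 1)
Z(g) = 1
-359*Z(b) = -359*1 = -359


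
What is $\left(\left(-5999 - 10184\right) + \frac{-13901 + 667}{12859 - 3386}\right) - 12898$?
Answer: $- \frac{275497547}{9473} \approx -29082.0$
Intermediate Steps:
$\left(\left(-5999 - 10184\right) + \frac{-13901 + 667}{12859 - 3386}\right) - 12898 = \left(\left(-5999 - 10184\right) - \frac{13234}{9473}\right) - 12898 = \left(-16183 - \frac{13234}{9473}\right) - 12898 = - \frac{153314793}{9473} - 12898 = - \frac{275497547}{9473}$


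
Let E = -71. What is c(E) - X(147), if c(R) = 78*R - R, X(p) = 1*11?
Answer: -5478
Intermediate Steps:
X(p) = 11
c(R) = 77*R
c(E) - X(147) = 77*(-71) - 1*11 = -5467 - 11 = -5478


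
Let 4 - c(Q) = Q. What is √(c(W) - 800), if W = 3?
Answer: I*√799 ≈ 28.267*I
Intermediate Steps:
c(Q) = 4 - Q
√(c(W) - 800) = √((4 - 1*3) - 800) = √((4 - 3) - 800) = √(1 - 800) = √(-799) = I*√799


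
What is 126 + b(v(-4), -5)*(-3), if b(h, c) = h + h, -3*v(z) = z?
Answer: 118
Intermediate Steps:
v(z) = -z/3
b(h, c) = 2*h
126 + b(v(-4), -5)*(-3) = 126 + (2*(-1/3*(-4)))*(-3) = 126 + (2*(4/3))*(-3) = 126 + (8/3)*(-3) = 126 - 8 = 118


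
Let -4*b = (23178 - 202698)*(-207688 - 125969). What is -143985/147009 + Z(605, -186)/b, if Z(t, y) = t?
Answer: -13067316594473/13341758280336 ≈ -0.97943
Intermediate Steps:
b = -14974526160 (b = -(23178 - 202698)*(-207688 - 125969)/4 = -(-44880)*(-333657) = -¼*59898104640 = -14974526160)
-143985/147009 + Z(605, -186)/b = -143985/147009 + 605/(-14974526160) = -143985*1/147009 + 605*(-1/14974526160) = -47995/49003 - 11/272264112 = -13067316594473/13341758280336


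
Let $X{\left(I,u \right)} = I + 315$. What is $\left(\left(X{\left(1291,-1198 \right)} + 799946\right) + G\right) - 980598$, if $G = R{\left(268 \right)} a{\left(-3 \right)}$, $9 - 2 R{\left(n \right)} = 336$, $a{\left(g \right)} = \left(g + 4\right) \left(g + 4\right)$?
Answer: $- \frac{358419}{2} \approx -1.7921 \cdot 10^{5}$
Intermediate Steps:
$X{\left(I,u \right)} = 315 + I$
$a{\left(g \right)} = \left(4 + g\right)^{2}$ ($a{\left(g \right)} = \left(4 + g\right) \left(4 + g\right) = \left(4 + g\right)^{2}$)
$R{\left(n \right)} = - \frac{327}{2}$ ($R{\left(n \right)} = \frac{9}{2} - 168 = - \frac{327}{2}$)
$G = - \frac{327}{2}$ ($G = - \frac{327 \left(4 - 3\right)^{2}}{2} = - \frac{327 \cdot 1^{2}}{2} = \left(- \frac{327}{2}\right) 1 = - \frac{327}{2} \approx -163.5$)
$\left(\left(X{\left(1291,-1198 \right)} + 799946\right) + G\right) - 980598 = \left(\left(\left(315 + 1291\right) + 799946\right) - \frac{327}{2}\right) - 980598 = \left(\left(1606 + 799946\right) - \frac{327}{2}\right) - 980598 = \left(801552 - \frac{327}{2}\right) - 980598 = \frac{1602777}{2} - 980598 = - \frac{358419}{2}$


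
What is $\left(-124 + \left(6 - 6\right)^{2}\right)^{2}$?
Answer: $15376$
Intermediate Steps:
$\left(-124 + \left(6 - 6\right)^{2}\right)^{2} = \left(-124 + 0^{2}\right)^{2} = \left(-124 + 0\right)^{2} = \left(-124\right)^{2} = 15376$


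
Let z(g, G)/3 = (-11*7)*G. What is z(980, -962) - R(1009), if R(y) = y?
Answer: 221213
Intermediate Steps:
z(g, G) = -231*G (z(g, G) = 3*((-11*7)*G) = 3*(-77*G) = -231*G)
z(980, -962) - R(1009) = -231*(-962) - 1*1009 = 222222 - 1009 = 221213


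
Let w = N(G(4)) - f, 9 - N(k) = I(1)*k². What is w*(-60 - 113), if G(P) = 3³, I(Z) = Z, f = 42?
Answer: 131826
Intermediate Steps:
G(P) = 27
N(k) = 9 - k²
w = -762 (w = (9 - 1*27²) - 1*42 = (9 - 1*729) - 42 = (9 - 729) - 42 = -720 - 42 = -762)
w*(-60 - 113) = -762*(-60 - 113) = -762*(-173) = 131826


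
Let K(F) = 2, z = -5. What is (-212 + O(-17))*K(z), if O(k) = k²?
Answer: 154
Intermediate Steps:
(-212 + O(-17))*K(z) = (-212 + (-17)²)*2 = (-212 + 289)*2 = 77*2 = 154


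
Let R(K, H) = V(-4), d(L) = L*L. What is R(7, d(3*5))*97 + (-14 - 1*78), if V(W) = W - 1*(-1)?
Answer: -383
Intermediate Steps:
d(L) = L²
V(W) = 1 + W (V(W) = W + 1 = 1 + W)
R(K, H) = -3 (R(K, H) = 1 - 4 = -3)
R(7, d(3*5))*97 + (-14 - 1*78) = -3*97 + (-14 - 1*78) = -291 + (-14 - 78) = -291 - 92 = -383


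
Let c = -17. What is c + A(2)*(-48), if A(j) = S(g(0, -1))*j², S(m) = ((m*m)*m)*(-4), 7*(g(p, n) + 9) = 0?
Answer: -559889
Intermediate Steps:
g(p, n) = -9 (g(p, n) = -9 + (⅐)*0 = -9 + 0 = -9)
S(m) = -4*m³ (S(m) = (m²*m)*(-4) = m³*(-4) = -4*m³)
A(j) = 2916*j² (A(j) = (-4*(-9)³)*j² = (-4*(-729))*j² = 2916*j²)
c + A(2)*(-48) = -17 + (2916*2²)*(-48) = -17 + (2916*4)*(-48) = -17 + 11664*(-48) = -17 - 559872 = -559889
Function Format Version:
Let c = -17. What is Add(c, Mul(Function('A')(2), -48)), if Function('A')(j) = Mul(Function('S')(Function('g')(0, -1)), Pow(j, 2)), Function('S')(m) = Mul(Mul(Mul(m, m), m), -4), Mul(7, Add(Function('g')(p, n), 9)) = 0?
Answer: -559889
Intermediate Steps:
Function('g')(p, n) = -9 (Function('g')(p, n) = Add(-9, Mul(Rational(1, 7), 0)) = Add(-9, 0) = -9)
Function('S')(m) = Mul(-4, Pow(m, 3)) (Function('S')(m) = Mul(Mul(Pow(m, 2), m), -4) = Mul(Pow(m, 3), -4) = Mul(-4, Pow(m, 3)))
Function('A')(j) = Mul(2916, Pow(j, 2)) (Function('A')(j) = Mul(Mul(-4, Pow(-9, 3)), Pow(j, 2)) = Mul(Mul(-4, -729), Pow(j, 2)) = Mul(2916, Pow(j, 2)))
Add(c, Mul(Function('A')(2), -48)) = Add(-17, Mul(Mul(2916, Pow(2, 2)), -48)) = Add(-17, Mul(Mul(2916, 4), -48)) = Add(-17, Mul(11664, -48)) = Add(-17, -559872) = -559889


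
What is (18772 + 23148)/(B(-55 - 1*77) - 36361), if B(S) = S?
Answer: -41920/36493 ≈ -1.1487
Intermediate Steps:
(18772 + 23148)/(B(-55 - 1*77) - 36361) = (18772 + 23148)/((-55 - 1*77) - 36361) = 41920/((-55 - 77) - 36361) = 41920/(-132 - 36361) = 41920/(-36493) = 41920*(-1/36493) = -41920/36493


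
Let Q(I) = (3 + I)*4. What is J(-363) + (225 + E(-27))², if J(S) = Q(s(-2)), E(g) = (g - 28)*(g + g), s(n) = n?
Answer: 10208029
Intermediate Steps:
E(g) = 2*g*(-28 + g) (E(g) = (-28 + g)*(2*g) = 2*g*(-28 + g))
Q(I) = 12 + 4*I
J(S) = 4 (J(S) = 12 + 4*(-2) = 12 - 8 = 4)
J(-363) + (225 + E(-27))² = 4 + (225 + 2*(-27)*(-28 - 27))² = 4 + (225 + 2*(-27)*(-55))² = 4 + (225 + 2970)² = 4 + 3195² = 4 + 10208025 = 10208029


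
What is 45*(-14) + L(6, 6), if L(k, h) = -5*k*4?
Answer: -750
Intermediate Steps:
L(k, h) = -20*k
45*(-14) + L(6, 6) = 45*(-14) - 20*6 = -630 - 120 = -750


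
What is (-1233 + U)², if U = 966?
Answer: 71289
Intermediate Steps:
(-1233 + U)² = (-1233 + 966)² = (-267)² = 71289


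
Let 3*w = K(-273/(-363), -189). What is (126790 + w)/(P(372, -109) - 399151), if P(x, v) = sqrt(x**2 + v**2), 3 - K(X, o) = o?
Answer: -25316950477/79660685268 - 63427*sqrt(150265)/79660685268 ≈ -0.31812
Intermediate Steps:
K(X, o) = 3 - o
P(x, v) = sqrt(v**2 + x**2)
w = 64 (w = (3 - 1*(-189))/3 = (3 + 189)/3 = (1/3)*192 = 64)
(126790 + w)/(P(372, -109) - 399151) = (126790 + 64)/(sqrt((-109)**2 + 372**2) - 399151) = 126854/(sqrt(11881 + 138384) - 399151) = 126854/(sqrt(150265) - 399151) = 126854/(-399151 + sqrt(150265))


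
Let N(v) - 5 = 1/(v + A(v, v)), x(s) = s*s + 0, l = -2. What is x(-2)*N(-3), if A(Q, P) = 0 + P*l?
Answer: 64/3 ≈ 21.333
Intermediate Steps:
A(Q, P) = -2*P (A(Q, P) = 0 + P*(-2) = 0 - 2*P = -2*P)
x(s) = s² (x(s) = s² + 0 = s²)
N(v) = 5 - 1/v (N(v) = 5 + 1/(v - 2*v) = 5 + 1/(-v) = 5 - 1/v)
x(-2)*N(-3) = (-2)²*(5 - 1/(-3)) = 4*(5 - 1*(-⅓)) = 4*(5 + ⅓) = 4*(16/3) = 64/3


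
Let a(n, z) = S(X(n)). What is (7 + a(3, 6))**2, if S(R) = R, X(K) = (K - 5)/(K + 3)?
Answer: 400/9 ≈ 44.444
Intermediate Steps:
X(K) = (-5 + K)/(3 + K)
a(n, z) = (-5 + n)/(3 + n)
(7 + a(3, 6))**2 = (7 + (-5 + 3)/(3 + 3))**2 = (7 - 2/6)**2 = (7 + (1/6)*(-2))**2 = (7 - 1/3)**2 = (20/3)**2 = 400/9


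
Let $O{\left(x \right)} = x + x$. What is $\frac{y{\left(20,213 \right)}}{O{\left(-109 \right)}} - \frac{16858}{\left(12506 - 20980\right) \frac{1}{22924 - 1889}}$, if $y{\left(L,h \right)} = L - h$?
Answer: $\frac{38653093011}{923666} \approx 41848.0$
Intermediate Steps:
$O{\left(x \right)} = 2 x$
$\frac{y{\left(20,213 \right)}}{O{\left(-109 \right)}} - \frac{16858}{\left(12506 - 20980\right) \frac{1}{22924 - 1889}} = \frac{20 - 213}{2 \left(-109\right)} - \frac{16858}{\left(12506 - 20980\right) \frac{1}{22924 - 1889}} = \frac{20 - 213}{-218} - \frac{16858}{\left(-8474\right) \frac{1}{21035}} = \left(-193\right) \left(- \frac{1}{218}\right) - \frac{16858}{\left(-8474\right) \frac{1}{21035}} = \frac{193}{218} - \frac{16858}{- \frac{8474}{21035}} = \frac{193}{218} - - \frac{177304015}{4237} = \frac{193}{218} + \frac{177304015}{4237} = \frac{38653093011}{923666}$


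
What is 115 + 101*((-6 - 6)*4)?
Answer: -4733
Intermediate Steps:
115 + 101*((-6 - 6)*4) = 115 + 101*(-12*4) = 115 + 101*(-48) = 115 - 4848 = -4733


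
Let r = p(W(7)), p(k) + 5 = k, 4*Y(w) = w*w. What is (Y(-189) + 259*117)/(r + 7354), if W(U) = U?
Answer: 52311/9808 ≈ 5.3335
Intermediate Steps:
Y(w) = w²/4 (Y(w) = (w*w)/4 = w²/4)
p(k) = -5 + k
r = 2 (r = -5 + 7 = 2)
(Y(-189) + 259*117)/(r + 7354) = ((¼)*(-189)² + 259*117)/(2 + 7354) = ((¼)*35721 + 30303)/7356 = (35721/4 + 30303)*(1/7356) = (156933/4)*(1/7356) = 52311/9808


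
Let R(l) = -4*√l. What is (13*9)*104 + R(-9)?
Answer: 12168 - 12*I ≈ 12168.0 - 12.0*I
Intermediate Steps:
(13*9)*104 + R(-9) = (13*9)*104 - 12*I = 117*104 - 12*I = 12168 - 12*I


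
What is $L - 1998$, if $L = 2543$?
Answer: $545$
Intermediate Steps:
$L - 1998 = 2543 - 1998 = 545$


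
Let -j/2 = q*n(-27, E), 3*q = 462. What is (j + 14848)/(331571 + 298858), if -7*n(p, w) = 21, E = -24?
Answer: 15772/630429 ≈ 0.025018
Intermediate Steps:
q = 154 (q = (⅓)*462 = 154)
n(p, w) = -3 (n(p, w) = -⅐*21 = -3)
j = 924 (j = -308*(-3) = -2*(-462) = 924)
(j + 14848)/(331571 + 298858) = (924 + 14848)/(331571 + 298858) = 15772/630429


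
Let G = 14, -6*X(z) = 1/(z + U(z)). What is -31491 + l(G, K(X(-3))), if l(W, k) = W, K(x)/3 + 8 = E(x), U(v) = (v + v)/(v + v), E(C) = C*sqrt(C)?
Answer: -31477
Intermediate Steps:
E(C) = C**(3/2)
U(v) = 1 (U(v) = (2*v)/((2*v)) = (2*v)*(1/(2*v)) = 1)
X(z) = -1/(6*(1 + z)) (X(z) = -1/(6*(z + 1)) = -1/(6*(1 + z)))
K(x) = -24 + 3*x**(3/2)
-31491 + l(G, K(X(-3))) = -31491 + 14 = -31477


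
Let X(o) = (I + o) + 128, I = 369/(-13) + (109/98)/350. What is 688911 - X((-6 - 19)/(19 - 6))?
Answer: 307141852483/445900 ≈ 6.8881e+5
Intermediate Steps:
I = -12655283/445900 (I = 369*(-1/13) + (109*(1/98))*(1/350) = -369/13 + (109/98)*(1/350) = -369/13 + 109/34300 = -12655283/445900 ≈ -28.381)
X(o) = 44419917/445900 + o (X(o) = (-12655283/445900 + o) + 128 = 44419917/445900 + o)
688911 - X((-6 - 19)/(19 - 6)) = 688911 - (44419917/445900 + (-6 - 19)/(19 - 6)) = 688911 - (44419917/445900 - 25/13) = 688911 - 1*43562417/445900 = 688911 - 43562417/445900 = 307141852483/445900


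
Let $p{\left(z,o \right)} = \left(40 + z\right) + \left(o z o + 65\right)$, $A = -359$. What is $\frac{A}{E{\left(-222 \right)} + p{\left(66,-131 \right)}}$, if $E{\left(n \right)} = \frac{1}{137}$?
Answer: $- \frac{49183}{155193190} \approx -0.00031691$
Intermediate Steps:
$p{\left(z,o \right)} = 105 + z + z o^{2}$ ($p{\left(z,o \right)} = \left(40 + z\right) + \left(z o^{2} + 65\right) = \left(40 + z\right) + \left(65 + z o^{2}\right) = 105 + z + z o^{2}$)
$E{\left(n \right)} = \frac{1}{137}$
$\frac{A}{E{\left(-222 \right)} + p{\left(66,-131 \right)}} = - \frac{359}{\frac{1}{137} + \left(105 + 66 + 66 \left(-131\right)^{2}\right)} = - \frac{359}{\frac{1}{137} + \left(105 + 66 + 66 \cdot 17161\right)} = - \frac{359}{\frac{1}{137} + \left(105 + 66 + 1132626\right)} = - \frac{359}{\frac{1}{137} + 1132797} = - \frac{359}{\frac{155193190}{137}} = \left(-359\right) \frac{137}{155193190} = - \frac{49183}{155193190}$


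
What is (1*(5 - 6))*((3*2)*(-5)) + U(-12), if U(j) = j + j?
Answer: 6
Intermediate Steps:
U(j) = 2*j
(1*(5 - 6))*((3*2)*(-5)) + U(-12) = (1*(5 - 6))*((3*2)*(-5)) + 2*(-12) = (1*(-1))*(6*(-5)) - 24 = -1*(-30) - 24 = 30 - 24 = 6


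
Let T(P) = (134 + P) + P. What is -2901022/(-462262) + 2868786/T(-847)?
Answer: -110133763301/60094060 ≈ -1832.7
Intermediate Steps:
T(P) = 134 + 2*P
-2901022/(-462262) + 2868786/T(-847) = -2901022/(-462262) + 2868786/(134 + 2*(-847)) = -2901022*(-1/462262) + 2868786/(134 - 1694) = 1450511/231131 + 2868786/(-1560) = 1450511/231131 + 2868786*(-1/1560) = 1450511/231131 - 478131/260 = -110133763301/60094060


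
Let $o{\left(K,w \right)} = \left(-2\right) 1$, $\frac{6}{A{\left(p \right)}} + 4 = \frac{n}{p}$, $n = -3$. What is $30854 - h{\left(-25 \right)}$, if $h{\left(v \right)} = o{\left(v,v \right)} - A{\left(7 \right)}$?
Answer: $\frac{956494}{31} \approx 30855.0$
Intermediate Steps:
$A{\left(p \right)} = \frac{6}{-4 - \frac{3}{p}}$
$o{\left(K,w \right)} = -2$
$h{\left(v \right)} = - \frac{20}{31}$ ($h{\left(v \right)} = -2 - \left(-6\right) 7 \frac{1}{3 + 4 \cdot 7} = -2 - \left(-6\right) 7 \frac{1}{3 + 28} = -2 - \left(-6\right) 7 \cdot \frac{1}{31} = -2 - - \frac{42}{31} = -2 + \frac{42}{31} = - \frac{20}{31}$)
$30854 - h{\left(-25 \right)} = 30854 - - \frac{20}{31} = 30854 + \frac{20}{31} = \frac{956494}{31}$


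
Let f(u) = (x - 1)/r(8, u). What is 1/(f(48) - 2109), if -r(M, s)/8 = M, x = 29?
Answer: -16/33751 ≈ -0.00047406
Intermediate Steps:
r(M, s) = -8*M
f(u) = -7/16 (f(u) = (29 - 1)/((-8*8)) = 28/(-64) = 28*(-1/64) = -7/16)
1/(f(48) - 2109) = 1/(-7/16 - 2109) = 1/(-33751/16) = -16/33751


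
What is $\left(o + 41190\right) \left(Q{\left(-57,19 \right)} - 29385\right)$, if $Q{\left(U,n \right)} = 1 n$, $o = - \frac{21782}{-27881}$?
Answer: $- \frac{33725094090952}{27881} \approx -1.2096 \cdot 10^{9}$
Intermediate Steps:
$o = \frac{21782}{27881}$ ($o = \left(-21782\right) \left(- \frac{1}{27881}\right) = \frac{21782}{27881} \approx 0.78125$)
$Q{\left(U,n \right)} = n$
$\left(o + 41190\right) \left(Q{\left(-57,19 \right)} - 29385\right) = \left(\frac{21782}{27881} + 41190\right) \left(19 - 29385\right) = \frac{1148440172}{27881} \left(-29366\right) = - \frac{33725094090952}{27881}$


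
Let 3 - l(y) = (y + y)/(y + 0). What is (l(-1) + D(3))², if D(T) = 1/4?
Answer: 25/16 ≈ 1.5625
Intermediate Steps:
D(T) = ¼
l(y) = 1 (l(y) = 3 - (y + y)/(y + 0) = 3 - 2*y/y = 3 - 1*2 = 3 - 2 = 1)
(l(-1) + D(3))² = (1 + ¼)² = (5/4)² = 25/16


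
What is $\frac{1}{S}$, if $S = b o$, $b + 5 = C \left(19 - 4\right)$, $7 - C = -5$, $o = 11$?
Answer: $\frac{1}{1925} \approx 0.00051948$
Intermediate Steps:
$C = 12$ ($C = 7 - -5 = 7 + 5 = 12$)
$b = 175$ ($b = -5 + 12 \left(19 - 4\right) = -5 + 12 \cdot 15 = -5 + 180 = 175$)
$S = 1925$ ($S = 175 \cdot 11 = 1925$)
$\frac{1}{S} = \frac{1}{1925}$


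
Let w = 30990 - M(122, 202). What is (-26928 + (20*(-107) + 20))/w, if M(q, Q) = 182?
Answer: -3631/3851 ≈ -0.94287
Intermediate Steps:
w = 30808 (w = 30990 - 1*182 = 30990 - 182 = 30808)
(-26928 + (20*(-107) + 20))/w = (-26928 + (20*(-107) + 20))/30808 = (-26928 + (-2140 + 20))*(1/30808) = (-26928 - 2120)*(1/30808) = -29048*1/30808 = -3631/3851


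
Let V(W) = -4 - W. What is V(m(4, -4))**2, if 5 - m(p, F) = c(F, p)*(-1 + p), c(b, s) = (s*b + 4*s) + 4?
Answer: 9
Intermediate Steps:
c(b, s) = 4 + 4*s + b*s (c(b, s) = (b*s + 4*s) + 4 = (4*s + b*s) + 4 = 4 + 4*s + b*s)
m(p, F) = 5 - (-1 + p)*(4 + 4*p + F*p) (m(p, F) = 5 - (4 + 4*p + F*p)*(-1 + p) = 5 - (-1 + p)*(4 + 4*p + F*p))
V(m(4, -4))**2 = (-4 - (9 - 4*4**2 - 4*4 - 1*(-4)*4**2))**2 = (-4 - (9 - 4*16 - 16 - 1*(-4)*16))**2 = (-4 - (9 - 64 - 16 + 64))**2 = (-4 - 1*(-7))**2 = (-4 + 7)**2 = 3**2 = 9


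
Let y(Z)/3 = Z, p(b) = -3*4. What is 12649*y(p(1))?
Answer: -455364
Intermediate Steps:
p(b) = -12
y(Z) = 3*Z
12649*y(p(1)) = 12649*(3*(-12)) = 12649*(-36) = -455364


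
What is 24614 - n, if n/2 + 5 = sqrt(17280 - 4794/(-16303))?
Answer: 24624 - 26*sqrt(94037622)/959 ≈ 24361.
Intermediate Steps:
n = -10 + 26*sqrt(94037622)/959 (n = -10 + 2*sqrt(17280 - 4794/(-16303)) = -10 + 2*sqrt(17280 - 4794*(-1/16303)) = -10 + 2*sqrt(17280 + 282/959) = -10 + 2*sqrt(16571802/959) = -10 + 2*(13*sqrt(94037622)/959) = -10 + 26*sqrt(94037622)/959 ≈ 252.91)
24614 - n = 24614 - (-10 + 26*sqrt(94037622)/959) = 24614 + (10 - 26*sqrt(94037622)/959) = 24624 - 26*sqrt(94037622)/959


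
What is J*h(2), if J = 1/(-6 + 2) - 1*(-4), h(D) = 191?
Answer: 2865/4 ≈ 716.25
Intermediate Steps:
J = 15/4 (J = 1/(-4) + 4 = -¼ + 4 = 15/4 ≈ 3.7500)
J*h(2) = (15/4)*191 = 2865/4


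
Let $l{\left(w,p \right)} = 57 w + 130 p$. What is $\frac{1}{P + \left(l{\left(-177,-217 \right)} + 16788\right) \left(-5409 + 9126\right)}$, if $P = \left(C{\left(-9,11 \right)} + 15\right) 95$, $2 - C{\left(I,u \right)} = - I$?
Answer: $- \frac{1}{79955627} \approx -1.2507 \cdot 10^{-8}$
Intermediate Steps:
$C{\left(I,u \right)} = 2 + I$ ($C{\left(I,u \right)} = 2 - - I = 2 + I$)
$P = 760$ ($P = \left(\left(2 - 9\right) + 15\right) 95 = \left(-7 + 15\right) 95 = 8 \cdot 95 = 760$)
$\frac{1}{P + \left(l{\left(-177,-217 \right)} + 16788\right) \left(-5409 + 9126\right)} = \frac{1}{760 + \left(\left(57 \left(-177\right) + 130 \left(-217\right)\right) + 16788\right) \left(-5409 + 9126\right)} = \frac{1}{760 + \left(\left(-10089 - 28210\right) + 16788\right) 3717} = \frac{1}{760 + \left(-38299 + 16788\right) 3717} = \frac{1}{760 - 79956387} = \frac{1}{-79955627} = - \frac{1}{79955627}$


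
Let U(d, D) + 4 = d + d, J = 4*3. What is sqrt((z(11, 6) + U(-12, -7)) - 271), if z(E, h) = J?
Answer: I*sqrt(287) ≈ 16.941*I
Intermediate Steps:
J = 12
U(d, D) = -4 + 2*d (U(d, D) = -4 + (d + d) = -4 + 2*d)
z(E, h) = 12
sqrt((z(11, 6) + U(-12, -7)) - 271) = sqrt((12 + (-4 + 2*(-12))) - 271) = sqrt((12 + (-4 - 24)) - 271) = sqrt((12 - 28) - 271) = sqrt(-16 - 271) = sqrt(-287) = I*sqrt(287)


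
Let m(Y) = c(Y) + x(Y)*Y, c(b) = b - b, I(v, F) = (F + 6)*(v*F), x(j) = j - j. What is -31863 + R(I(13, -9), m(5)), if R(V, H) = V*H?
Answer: -31863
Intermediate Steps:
x(j) = 0
I(v, F) = F*v*(6 + F) (I(v, F) = (6 + F)*(F*v) = F*v*(6 + F))
c(b) = 0
m(Y) = 0 (m(Y) = 0 + 0*Y = 0 + 0 = 0)
R(V, H) = H*V
-31863 + R(I(13, -9), m(5)) = -31863 + 0*(-9*13*(6 - 9)) = -31863 + 0*(-9*13*(-3)) = -31863 + 0*351 = -31863 + 0 = -31863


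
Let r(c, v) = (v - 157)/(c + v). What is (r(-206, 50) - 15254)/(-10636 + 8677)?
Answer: 2379517/305604 ≈ 7.7863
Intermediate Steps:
r(c, v) = (-157 + v)/(c + v)
(r(-206, 50) - 15254)/(-10636 + 8677) = ((-157 + 50)/(-206 + 50) - 15254)/(-10636 + 8677) = (-107/(-156) - 15254)/(-1959) = (-1/156*(-107) - 15254)*(-1/1959) = (107/156 - 15254)*(-1/1959) = -2379517/156*(-1/1959) = 2379517/305604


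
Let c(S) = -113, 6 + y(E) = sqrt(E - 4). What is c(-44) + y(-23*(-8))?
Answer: -119 + 6*sqrt(5) ≈ -105.58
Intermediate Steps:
y(E) = -6 + sqrt(-4 + E) (y(E) = -6 + sqrt(E - 4) = -6 + sqrt(-4 + E))
c(-44) + y(-23*(-8)) = -113 + (-6 + sqrt(-4 - 23*(-8))) = -113 + (-6 + sqrt(-4 + 184)) = -113 + (-6 + sqrt(180)) = -113 + (-6 + 6*sqrt(5)) = -119 + 6*sqrt(5)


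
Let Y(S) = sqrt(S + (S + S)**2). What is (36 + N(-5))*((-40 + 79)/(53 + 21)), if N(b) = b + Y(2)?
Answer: 1209/74 + 117*sqrt(2)/74 ≈ 18.574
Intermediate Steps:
Y(S) = sqrt(S + 4*S**2) (Y(S) = sqrt(S + (2*S)**2) = sqrt(S + 4*S**2))
N(b) = b + 3*sqrt(2) (N(b) = b + sqrt(2*(1 + 4*2)) = b + sqrt(2*(1 + 8)) = b + sqrt(2*9) = b + sqrt(18) = b + 3*sqrt(2))
(36 + N(-5))*((-40 + 79)/(53 + 21)) = (36 + (-5 + 3*sqrt(2)))*((-40 + 79)/(53 + 21)) = (31 + 3*sqrt(2))*(39/74) = 1209/74 + 117*sqrt(2)/74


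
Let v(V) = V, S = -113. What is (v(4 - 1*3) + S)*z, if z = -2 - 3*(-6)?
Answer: -1792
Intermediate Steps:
z = 16 (z = -2 + 18 = 16)
(v(4 - 1*3) + S)*z = ((4 - 1*3) - 113)*16 = ((4 - 3) - 113)*16 = (1 - 113)*16 = -112*16 = -1792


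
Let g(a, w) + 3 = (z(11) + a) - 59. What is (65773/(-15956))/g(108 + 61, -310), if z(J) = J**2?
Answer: -65773/3637968 ≈ -0.018080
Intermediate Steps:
g(a, w) = 59 + a (g(a, w) = -3 + ((11**2 + a) - 59) = -3 + ((121 + a) - 59) = -3 + (62 + a) = 59 + a)
(65773/(-15956))/g(108 + 61, -310) = (65773/(-15956))/(59 + (108 + 61)) = (65773*(-1/15956))/(59 + 169) = -65773/15956/228 = -65773/15956*1/228 = -65773/3637968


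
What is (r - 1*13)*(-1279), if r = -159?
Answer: 219988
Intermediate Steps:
(r - 1*13)*(-1279) = (-159 - 1*13)*(-1279) = (-159 - 13)*(-1279) = -172*(-1279) = 219988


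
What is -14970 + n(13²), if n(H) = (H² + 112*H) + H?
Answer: 32688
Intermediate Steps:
n(H) = H² + 113*H
-14970 + n(13²) = -14970 + 13²*(113 + 13²) = -14970 + 169*(113 + 169) = -14970 + 169*282 = -14970 + 47658 = 32688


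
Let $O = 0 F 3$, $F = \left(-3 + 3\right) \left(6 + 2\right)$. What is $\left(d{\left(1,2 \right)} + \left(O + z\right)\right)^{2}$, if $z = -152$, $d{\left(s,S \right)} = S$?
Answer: $22500$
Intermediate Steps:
$F = 0$ ($F = 0 \cdot 8 = 0$)
$O = 0$ ($O = 0 \cdot 0 \cdot 3 = 0 \cdot 3 = 0$)
$\left(d{\left(1,2 \right)} + \left(O + z\right)\right)^{2} = \left(2 + \left(0 - 152\right)\right)^{2} = \left(2 - 152\right)^{2} = \left(-150\right)^{2} = 22500$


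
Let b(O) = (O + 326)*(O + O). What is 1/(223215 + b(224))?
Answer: 1/469615 ≈ 2.1294e-6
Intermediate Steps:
b(O) = 2*O*(326 + O) (b(O) = (326 + O)*(2*O) = 2*O*(326 + O))
1/(223215 + b(224)) = 1/(223215 + 2*224*(326 + 224)) = 1/(223215 + 2*224*550) = 1/(223215 + 246400) = 1/469615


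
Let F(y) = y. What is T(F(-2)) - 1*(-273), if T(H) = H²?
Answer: 277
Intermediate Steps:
T(F(-2)) - 1*(-273) = (-2)² - 1*(-273) = 4 + 273 = 277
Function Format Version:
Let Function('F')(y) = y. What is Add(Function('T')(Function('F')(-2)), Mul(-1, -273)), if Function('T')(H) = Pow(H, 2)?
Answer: 277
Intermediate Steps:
Add(Function('T')(Function('F')(-2)), Mul(-1, -273)) = Add(Pow(-2, 2), Mul(-1, -273)) = Add(4, 273) = 277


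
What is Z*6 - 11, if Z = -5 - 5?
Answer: -71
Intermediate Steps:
Z = -10
Z*6 - 11 = -10*6 - 11 = -60 - 11 = -71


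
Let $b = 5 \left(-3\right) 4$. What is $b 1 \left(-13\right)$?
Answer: $780$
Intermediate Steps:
$b = -60$ ($b = \left(-15\right) 4 = -60$)
$b 1 \left(-13\right) = \left(-60\right) 1 \left(-13\right) = \left(-60\right) \left(-13\right) = 780$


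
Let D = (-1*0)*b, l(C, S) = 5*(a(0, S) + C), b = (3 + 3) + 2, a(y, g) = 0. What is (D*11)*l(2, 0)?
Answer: 0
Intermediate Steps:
b = 8 (b = 6 + 2 = 8)
l(C, S) = 5*C (l(C, S) = 5*(0 + C) = 5*C)
D = 0 (D = -1*0*8 = 0*8 = 0)
(D*11)*l(2, 0) = (0*11)*(5*2) = 0*10 = 0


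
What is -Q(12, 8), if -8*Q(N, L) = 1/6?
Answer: 1/48 ≈ 0.020833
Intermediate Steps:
Q(N, L) = -1/48 (Q(N, L) = -⅛/6 = -⅛*⅙ = -1/48)
-Q(12, 8) = -1*(-1/48) = 1/48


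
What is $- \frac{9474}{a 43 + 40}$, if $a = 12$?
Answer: $- \frac{4737}{278} \approx -17.04$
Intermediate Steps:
$- \frac{9474}{a 43 + 40} = - \frac{9474}{12 \cdot 43 + 40} = - \frac{9474}{516 + 40} = - \frac{9474}{556} = \left(-9474\right) \frac{1}{556} = - \frac{4737}{278}$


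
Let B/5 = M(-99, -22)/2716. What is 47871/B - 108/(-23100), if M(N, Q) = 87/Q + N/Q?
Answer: 91770781419/1925 ≈ 4.7673e+7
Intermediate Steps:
B = 15/14938 (B = 5*(((87 - 99)/(-22))/2716) = 5*(-1/22*(-12)*(1/2716)) = 5*((6/11)*(1/2716)) = 5*(3/14938) = 15/14938 ≈ 0.0010042)
47871/B - 108/(-23100) = 47871/(15/14938) - 108/(-23100) = 47871*(14938/15) - 108*(-1/23100) = 238365666/5 + 9/1925 = 91770781419/1925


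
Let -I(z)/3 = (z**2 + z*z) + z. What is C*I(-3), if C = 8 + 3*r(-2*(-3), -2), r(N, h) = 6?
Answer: -1170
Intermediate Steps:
C = 26 (C = 8 + 3*6 = 8 + 18 = 26)
I(z) = -6*z**2 - 3*z (I(z) = -3*((z**2 + z*z) + z) = -3*((z**2 + z**2) + z) = -3*(2*z**2 + z) = -3*(z + 2*z**2) = -6*z**2 - 3*z)
C*I(-3) = 26*(-3*(-3)*(1 + 2*(-3))) = 26*(-3*(-3)*(1 - 6)) = 26*(-3*(-3)*(-5)) = 26*(-45) = -1170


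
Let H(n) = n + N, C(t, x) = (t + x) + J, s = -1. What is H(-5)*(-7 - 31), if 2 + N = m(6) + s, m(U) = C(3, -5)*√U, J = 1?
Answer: 304 + 38*√6 ≈ 397.08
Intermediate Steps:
C(t, x) = 1 + t + x (C(t, x) = (t + x) + 1 = 1 + t + x)
m(U) = -√U (m(U) = (1 + 3 - 5)*√U = -√U)
N = -3 - √6 (N = -2 + (-√6 - 1) = -2 + (-1 - √6) = -3 - √6 ≈ -5.4495)
H(n) = -3 + n - √6 (H(n) = n + (-3 - √6) = -3 + n - √6)
H(-5)*(-7 - 31) = (-3 - 5 - √6)*(-7 - 31) = (-8 - √6)*(-38) = 304 + 38*√6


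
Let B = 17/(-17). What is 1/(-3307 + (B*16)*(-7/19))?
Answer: -19/62721 ≈ -0.00030293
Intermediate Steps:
B = -1 (B = 17*(-1/17) = -1)
1/(-3307 + (B*16)*(-7/19)) = 1/(-3307 + (-1*16)*(-7/19)) = 1/(-3307 - (-112)/19) = 1/(-3307 - 16*(-7/19)) = 1/(-3307 + 112/19) = 1/(-62721/19) = -19/62721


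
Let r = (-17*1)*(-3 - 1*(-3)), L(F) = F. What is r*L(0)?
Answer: 0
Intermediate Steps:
r = 0 (r = -17*(-3 + 3) = -17*0 = 0)
r*L(0) = 0*0 = 0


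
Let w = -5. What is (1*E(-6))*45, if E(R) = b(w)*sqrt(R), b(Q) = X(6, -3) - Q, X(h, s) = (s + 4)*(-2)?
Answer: 135*I*sqrt(6) ≈ 330.68*I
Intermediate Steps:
X(h, s) = -8 - 2*s (X(h, s) = (4 + s)*(-2) = -8 - 2*s)
b(Q) = -2 - Q (b(Q) = (-8 - 2*(-3)) - Q = (-8 + 6) - Q = -2 - Q)
E(R) = 3*sqrt(R) (E(R) = (-2 - 1*(-5))*sqrt(R) = (-2 + 5)*sqrt(R) = 3*sqrt(R))
(1*E(-6))*45 = (1*(3*sqrt(-6)))*45 = (1*(3*(I*sqrt(6))))*45 = (1*(3*I*sqrt(6)))*45 = (3*I*sqrt(6))*45 = 135*I*sqrt(6)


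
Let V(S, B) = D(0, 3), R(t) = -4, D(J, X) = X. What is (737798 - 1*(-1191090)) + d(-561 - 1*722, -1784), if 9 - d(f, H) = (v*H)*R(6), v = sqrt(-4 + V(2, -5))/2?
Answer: 1928897 - 3568*I ≈ 1.9289e+6 - 3568.0*I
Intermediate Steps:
V(S, B) = 3
v = I/2 (v = sqrt(-4 + 3)/2 = sqrt(-1)*(1/2) = I*(1/2) = I/2 ≈ 0.5*I)
d(f, H) = 9 + 2*I*H (d(f, H) = 9 - (I/2)*H*(-4) = 9 - I*H/2*(-4) = 9 - (-2)*I*H = 9 + 2*I*H)
(737798 - 1*(-1191090)) + d(-561 - 1*722, -1784) = (737798 - 1*(-1191090)) + (9 + 2*I*(-1784)) = (737798 + 1191090) + (9 - 3568*I) = 1928888 + (9 - 3568*I) = 1928897 - 3568*I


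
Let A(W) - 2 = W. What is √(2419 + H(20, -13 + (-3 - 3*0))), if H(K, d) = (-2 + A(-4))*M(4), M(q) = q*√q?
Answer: √2387 ≈ 48.857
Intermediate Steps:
A(W) = 2 + W
M(q) = q^(3/2)
H(K, d) = -32 (H(K, d) = (-2 + (2 - 4))*4^(3/2) = (-2 - 2)*8 = -4*8 = -32)
√(2419 + H(20, -13 + (-3 - 3*0))) = √(2419 - 32) = √2387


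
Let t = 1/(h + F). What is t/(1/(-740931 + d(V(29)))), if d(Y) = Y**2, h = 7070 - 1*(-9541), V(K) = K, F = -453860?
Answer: 740090/437249 ≈ 1.6926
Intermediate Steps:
h = 16611 (h = 7070 + 9541 = 16611)
t = -1/437249 (t = 1/(16611 - 453860) = 1/(-437249) = -1/437249 ≈ -2.2870e-6)
t/(1/(-740931 + d(V(29)))) = -1/(437249*(1/(-740931 + 29**2))) = -1/(437249*(1/(-740931 + 841))) = -1/(437249*(1/(-740090))) = -1/(437249*(-1/740090)) = -1/437249*(-740090) = 740090/437249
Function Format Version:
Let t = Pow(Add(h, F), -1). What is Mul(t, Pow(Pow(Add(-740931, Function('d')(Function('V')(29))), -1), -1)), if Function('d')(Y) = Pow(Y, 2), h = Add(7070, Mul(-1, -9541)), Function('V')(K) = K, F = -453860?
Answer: Rational(740090, 437249) ≈ 1.6926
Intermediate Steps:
h = 16611 (h = Add(7070, 9541) = 16611)
t = Rational(-1, 437249) (t = Pow(Add(16611, -453860), -1) = Pow(-437249, -1) = Rational(-1, 437249) ≈ -2.2870e-6)
Mul(t, Pow(Pow(Add(-740931, Function('d')(Function('V')(29))), -1), -1)) = Mul(Rational(-1, 437249), Pow(Pow(Add(-740931, Pow(29, 2)), -1), -1)) = Mul(Rational(-1, 437249), Pow(Pow(Add(-740931, 841), -1), -1)) = Mul(Rational(-1, 437249), Pow(Pow(-740090, -1), -1)) = Mul(Rational(-1, 437249), Pow(Rational(-1, 740090), -1)) = Mul(Rational(-1, 437249), -740090) = Rational(740090, 437249)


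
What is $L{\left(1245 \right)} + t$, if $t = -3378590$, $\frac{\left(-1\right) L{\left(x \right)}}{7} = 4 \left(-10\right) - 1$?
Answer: $-3378303$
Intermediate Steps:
$L{\left(x \right)} = 287$ ($L{\left(x \right)} = - 7 \left(4 \left(-10\right) - 1\right) = - 7 \left(-40 - 1\right) = \left(-7\right) \left(-41\right) = 287$)
$L{\left(1245 \right)} + t = 287 - 3378590 = -3378303$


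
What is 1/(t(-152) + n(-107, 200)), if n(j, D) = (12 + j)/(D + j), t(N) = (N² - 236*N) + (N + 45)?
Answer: 93/5474722 ≈ 1.6987e-5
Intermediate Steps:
t(N) = 45 + N² - 235*N (t(N) = (N² - 236*N) + (45 + N) = 45 + N² - 235*N)
n(j, D) = (12 + j)/(D + j)
1/(t(-152) + n(-107, 200)) = 1/((45 + (-152)² - 235*(-152)) + (12 - 107)/(200 - 107)) = 1/((45 + 23104 + 35720) - 95/93) = 1/(58869 + (1/93)*(-95)) = 1/(58869 - 95/93) = 1/(5474722/93) = 93/5474722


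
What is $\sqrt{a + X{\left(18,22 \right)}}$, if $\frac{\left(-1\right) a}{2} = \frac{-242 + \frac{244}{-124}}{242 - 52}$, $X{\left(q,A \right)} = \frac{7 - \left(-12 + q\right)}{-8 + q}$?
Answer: $\frac{\sqrt{3702454}}{1178} \approx 1.6334$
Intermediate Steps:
$X{\left(q,A \right)} = \frac{19 - q}{-8 + q}$
$a = \frac{7563}{2945}$ ($a = - 2 \frac{-242 + \frac{244}{-124}}{242 - 52} = - 2 \frac{-242 + 244 \left(- \frac{1}{124}\right)}{190} = - 2 \left(-242 - \frac{61}{31}\right) \frac{1}{190} = - 2 \left(\left(- \frac{7563}{31}\right) \frac{1}{190}\right) = \left(-2\right) \left(- \frac{7563}{5890}\right) = \frac{7563}{2945} \approx 2.5681$)
$\sqrt{a + X{\left(18,22 \right)}} = \sqrt{\frac{7563}{2945} + \frac{19 - 18}{-8 + 18}} = \sqrt{\frac{7563}{2945} + \frac{19 - 18}{10}} = \sqrt{\frac{7563}{2945} + \frac{1}{10} \cdot 1} = \sqrt{\frac{7563}{2945} + \frac{1}{10}} = \sqrt{\frac{3143}{1178}} = \frac{\sqrt{3702454}}{1178}$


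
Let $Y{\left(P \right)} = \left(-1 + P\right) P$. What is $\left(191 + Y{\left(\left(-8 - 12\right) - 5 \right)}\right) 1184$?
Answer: $995744$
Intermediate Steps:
$Y{\left(P \right)} = P \left(-1 + P\right)$
$\left(191 + Y{\left(\left(-8 - 12\right) - 5 \right)}\right) 1184 = \left(191 + \left(\left(-8 - 12\right) - 5\right) \left(-1 - 25\right)\right) 1184 = \left(191 + \left(-20 - 5\right) \left(-1 - 25\right)\right) 1184 = \left(191 - 25 \left(-1 - 25\right)\right) 1184 = \left(191 - -650\right) 1184 = \left(191 + 650\right) 1184 = 841 \cdot 1184 = 995744$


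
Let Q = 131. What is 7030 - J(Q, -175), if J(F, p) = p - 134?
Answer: 7339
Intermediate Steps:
J(F, p) = -134 + p
7030 - J(Q, -175) = 7030 - (-134 - 175) = 7030 - 1*(-309) = 7030 + 309 = 7339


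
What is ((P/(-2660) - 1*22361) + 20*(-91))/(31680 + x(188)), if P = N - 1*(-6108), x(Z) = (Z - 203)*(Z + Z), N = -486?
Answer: -32163541/34633200 ≈ -0.92869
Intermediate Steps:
x(Z) = 2*Z*(-203 + Z) (x(Z) = (-203 + Z)*(2*Z) = 2*Z*(-203 + Z))
P = 5622 (P = -486 - 1*(-6108) = -486 + 6108 = 5622)
((P/(-2660) - 1*22361) + 20*(-91))/(31680 + x(188)) = ((5622/(-2660) - 1*22361) + 20*(-91))/(31680 + 2*188*(-203 + 188)) = ((5622*(-1/2660) - 22361) - 1820)/(31680 + 2*188*(-15)) = ((-2811/1330 - 22361) - 1820)/(31680 - 5640) = (-29742941/1330 - 1820)/26040 = -32163541/1330*1/26040 = -32163541/34633200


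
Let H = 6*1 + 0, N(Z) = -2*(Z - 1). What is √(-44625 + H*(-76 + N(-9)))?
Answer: I*√44961 ≈ 212.04*I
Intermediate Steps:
N(Z) = 2 - 2*Z (N(Z) = -2*(-1 + Z) = 2 - 2*Z)
H = 6 (H = 6 + 0 = 6)
√(-44625 + H*(-76 + N(-9))) = √(-44625 + 6*(-76 + (2 - 2*(-9)))) = √(-44625 + 6*(-76 + (2 + 18))) = √(-44625 + 6*(-76 + 20)) = √(-44625 + 6*(-56)) = √(-44625 - 336) = √(-44961) = I*√44961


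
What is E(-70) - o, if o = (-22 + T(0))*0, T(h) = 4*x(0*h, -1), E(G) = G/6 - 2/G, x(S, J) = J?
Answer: -1222/105 ≈ -11.638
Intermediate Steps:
E(G) = -2/G + G/6 (E(G) = G*(⅙) - 2/G = G/6 - 2/G = -2/G + G/6)
T(h) = -4 (T(h) = 4*(-1) = -4)
o = 0 (o = (-22 - 4)*0 = -26*0 = 0)
E(-70) - o = (-2/(-70) + (⅙)*(-70)) - 1*0 = (-2*(-1/70) - 35/3) + 0 = (1/35 - 35/3) + 0 = -1222/105 + 0 = -1222/105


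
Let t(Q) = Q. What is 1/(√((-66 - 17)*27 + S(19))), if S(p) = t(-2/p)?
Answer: -I*√16511/6083 ≈ -0.021124*I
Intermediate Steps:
S(p) = -2/p
1/(√((-66 - 17)*27 + S(19))) = 1/(√((-66 - 17)*27 - 2/19)) = 1/(√(-83*27 - 2*1/19)) = 1/(√(-2241 - 2/19)) = 1/(√(-42581/19)) = 1/(7*I*√16511/19) = -I*√16511/6083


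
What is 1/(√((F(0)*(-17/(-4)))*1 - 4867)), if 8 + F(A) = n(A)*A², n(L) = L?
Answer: -I*√29/377 ≈ -0.014284*I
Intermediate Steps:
F(A) = -8 + A³ (F(A) = -8 + A*A² = -8 + A³)
1/(√((F(0)*(-17/(-4)))*1 - 4867)) = 1/(√(((-8 + 0³)*(-17/(-4)))*1 - 4867)) = 1/(√(((-8 + 0)*(-17*(-¼)))*1 - 4867)) = 1/(√(-8*17/4*1 - 4867)) = 1/(√(-34*1 - 4867)) = 1/(√(-34 - 4867)) = 1/(√(-4901)) = 1/(13*I*√29) = -I*√29/377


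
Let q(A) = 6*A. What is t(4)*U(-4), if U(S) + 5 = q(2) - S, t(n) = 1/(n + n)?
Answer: 11/8 ≈ 1.3750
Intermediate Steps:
t(n) = 1/(2*n)
U(S) = 7 - S (U(S) = -5 + (6*2 - S) = -5 + (12 - S) = 7 - S)
t(4)*U(-4) = ((½)/4)*(7 - 1*(-4)) = ((½)*(¼))*(7 + 4) = (⅛)*11 = 11/8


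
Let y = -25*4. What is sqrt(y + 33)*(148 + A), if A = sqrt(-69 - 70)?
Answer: -sqrt(9313) + 148*I*sqrt(67) ≈ -96.504 + 1211.4*I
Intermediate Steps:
y = -100
A = I*sqrt(139) (A = sqrt(-139) = I*sqrt(139) ≈ 11.79*I)
sqrt(y + 33)*(148 + A) = sqrt(-100 + 33)*(148 + I*sqrt(139)) = sqrt(-67)*(148 + I*sqrt(139)) = (I*sqrt(67))*(148 + I*sqrt(139)) = I*sqrt(67)*(148 + I*sqrt(139))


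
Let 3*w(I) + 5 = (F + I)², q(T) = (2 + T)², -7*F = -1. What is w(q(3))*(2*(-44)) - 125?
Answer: -2722703/147 ≈ -18522.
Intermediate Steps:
F = ⅐ (F = -⅐*(-1) = ⅐ ≈ 0.14286)
w(I) = -5/3 + (⅐ + I)²/3
w(q(3))*(2*(-44)) - 125 = (-5/3 + (1 + 7*(2 + 3)²)²/147)*(2*(-44)) - 125 = (-5/3 + (1 + 7*5²)²/147)*(-88) - 125 = (-5/3 + (1 + 7*25)²/147)*(-88) - 125 = (-5/3 + (1 + 175)²/147)*(-88) - 125 = (-5/3 + (1/147)*176²)*(-88) - 125 = (-5/3 + (1/147)*30976)*(-88) - 125 = (-5/3 + 30976/147)*(-88) - 125 = (30731/147)*(-88) - 125 = -2704328/147 - 125 = -2722703/147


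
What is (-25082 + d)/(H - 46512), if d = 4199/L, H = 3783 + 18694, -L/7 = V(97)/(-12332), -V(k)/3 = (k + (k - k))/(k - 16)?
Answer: 1415146514/16319765 ≈ 86.714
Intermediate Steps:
V(k) = -3*k/(-16 + k) (V(k) = -3*(k + (k - k))/(k - 16) = -3*(k + 0)/(-16 + k) = -3*k/(-16 + k))
L = -679/332964 (L = -7*(-3*97/(-16 + 97))/(-12332) = -7*(-3*97/81)*(-1)/12332 = -7*(-3*97*1/81)*(-1)/12332 = -(-679)*(-1)/(27*12332) = -7*97/332964 = -679/332964 ≈ -0.0020393)
H = 22477
d = -1398115836/679 (d = 4199/(-679/332964) = 4199*(-332964/679) = -1398115836/679 ≈ -2.0591e+6)
(-25082 + d)/(H - 46512) = (-25082 - 1398115836/679)/(22477 - 46512) = -1415146514/679/(-24035) = -1415146514/679*(-1/24035) = 1415146514/16319765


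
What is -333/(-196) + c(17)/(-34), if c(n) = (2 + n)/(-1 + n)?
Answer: 44357/26656 ≈ 1.6641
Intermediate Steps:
c(n) = (2 + n)/(-1 + n)
-333/(-196) + c(17)/(-34) = -333/(-196) + ((2 + 17)/(-1 + 17))/(-34) = -333*(-1/196) + (19/16)*(-1/34) = 333/196 + ((1/16)*19)*(-1/34) = 333/196 + (19/16)*(-1/34) = 333/196 - 19/544 = 44357/26656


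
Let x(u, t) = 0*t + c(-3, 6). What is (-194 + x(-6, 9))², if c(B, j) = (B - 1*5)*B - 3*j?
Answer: 35344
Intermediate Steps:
c(B, j) = -3*j + B*(-5 + B) (c(B, j) = (B - 5)*B - 3*j = (-5 + B)*B - 3*j = B*(-5 + B) - 3*j = -3*j + B*(-5 + B))
x(u, t) = 6 (x(u, t) = 0*t + ((-3)² - 5*(-3) - 3*6) = 0 + (9 + 15 - 18) = 0 + 6 = 6)
(-194 + x(-6, 9))² = (-194 + 6)² = (-188)² = 35344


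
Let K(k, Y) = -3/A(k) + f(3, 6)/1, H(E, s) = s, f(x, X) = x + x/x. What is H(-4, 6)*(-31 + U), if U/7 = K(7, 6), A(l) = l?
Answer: -36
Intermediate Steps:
f(x, X) = 1 + x (f(x, X) = x + 1 = 1 + x)
K(k, Y) = 4 - 3/k (K(k, Y) = -3/k + (1 + 3)/1 = -3/k + 4*1 = -3/k + 4 = 4 - 3/k)
U = 25 (U = 7*(4 - 3/7) = 7*(25/7) = 25)
H(-4, 6)*(-31 + U) = 6*(-31 + 25) = 6*(-6) = -36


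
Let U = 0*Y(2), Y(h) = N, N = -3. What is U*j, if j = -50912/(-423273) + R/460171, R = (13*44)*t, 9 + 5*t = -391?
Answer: 0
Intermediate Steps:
t = -80 (t = -9/5 + (1/5)*(-391) = -9/5 - 391/5 = -80)
R = -45760 (R = (13*44)*(-80) = 572*(-80) = -45760)
Y(h) = -3
j = 4059253472/194777959683 (j = -50912/(-423273) - 45760/460171 = -50912*(-1/423273) - 45760*1/460171 = 50912/423273 - 45760/460171 = 4059253472/194777959683 ≈ 0.020840)
U = 0 (U = 0*(-3) = 0)
U*j = 0*(4059253472/194777959683) = 0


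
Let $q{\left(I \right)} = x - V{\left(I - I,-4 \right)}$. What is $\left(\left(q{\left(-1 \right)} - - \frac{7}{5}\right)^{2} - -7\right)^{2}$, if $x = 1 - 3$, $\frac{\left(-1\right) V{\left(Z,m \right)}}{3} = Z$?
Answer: $\frac{33856}{625} \approx 54.17$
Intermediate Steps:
$V{\left(Z,m \right)} = - 3 Z$
$x = -2$
$q{\left(I \right)} = -2$ ($q{\left(I \right)} = -2 - - 3 \left(I - I\right) = -2 - \left(-3\right) 0 = -2 - 0 = -2 + 0 = -2$)
$\left(\left(q{\left(-1 \right)} - - \frac{7}{5}\right)^{2} - -7\right)^{2} = \left(\left(-2 - - \frac{7}{5}\right)^{2} - -7\right)^{2} = \left(\left(-2 - - \frac{7}{5}\right)^{2} + \left(-9 + 16\right)\right)^{2} = \left(\left(-2 + \left(\frac{3}{5} + \frac{4}{5}\right)\right)^{2} + 7\right)^{2} = \left(\left(-2 + \frac{7}{5}\right)^{2} + 7\right)^{2} = \left(\left(- \frac{3}{5}\right)^{2} + 7\right)^{2} = \left(\frac{9}{25} + 7\right)^{2} = \left(\frac{184}{25}\right)^{2} = \frac{33856}{625}$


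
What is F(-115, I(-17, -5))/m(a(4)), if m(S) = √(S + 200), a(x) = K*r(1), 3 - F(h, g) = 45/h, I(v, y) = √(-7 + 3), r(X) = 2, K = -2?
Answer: 39/161 ≈ 0.24224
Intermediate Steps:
I(v, y) = 2*I (I(v, y) = √(-4) = 2*I)
F(h, g) = 3 - 45/h
a(x) = -4 (a(x) = -2*2 = -4)
m(S) = √(200 + S)
F(-115, I(-17, -5))/m(a(4)) = (3 - 45/(-115))/(√(200 - 4)) = (3 - 45*(-1/115))/(√196) = (3 + 9/23)/14 = (78/23)*(1/14) = 39/161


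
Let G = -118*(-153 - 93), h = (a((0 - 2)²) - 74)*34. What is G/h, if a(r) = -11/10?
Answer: -145140/12767 ≈ -11.368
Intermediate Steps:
a(r) = -11/10 (a(r) = -11*⅒ = -11/10)
h = -12767/5 (h = (-11/10 - 74)*34 = -751/10*34 = -12767/5 ≈ -2553.4)
G = 29028 (G = -118*(-246) = 29028)
G/h = 29028/(-12767/5) = 29028*(-5/12767) = -145140/12767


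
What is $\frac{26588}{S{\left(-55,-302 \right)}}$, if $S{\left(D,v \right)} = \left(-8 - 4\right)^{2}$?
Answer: $\frac{6647}{36} \approx 184.64$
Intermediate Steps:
$S{\left(D,v \right)} = 144$ ($S{\left(D,v \right)} = \left(-12\right)^{2} = 144$)
$\frac{26588}{S{\left(-55,-302 \right)}} = \frac{26588}{144} = 26588 \cdot \frac{1}{144} = \frac{6647}{36}$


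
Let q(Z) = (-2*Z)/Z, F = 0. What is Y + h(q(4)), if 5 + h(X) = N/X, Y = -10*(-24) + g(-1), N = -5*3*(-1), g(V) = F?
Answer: 455/2 ≈ 227.50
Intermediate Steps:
q(Z) = -2
g(V) = 0
N = 15 (N = -15*(-1) = 15)
Y = 240 (Y = -10*(-24) + 0 = 240 + 0 = 240)
h(X) = -5 + 15/X
Y + h(q(4)) = 240 + (-5 + 15/(-2)) = 240 + (-5 + 15*(-½)) = 240 + (-5 - 15/2) = 240 - 25/2 = 455/2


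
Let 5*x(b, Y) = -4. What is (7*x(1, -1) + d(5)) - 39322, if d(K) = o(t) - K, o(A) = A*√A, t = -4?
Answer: -196663/5 - 8*I ≈ -39333.0 - 8.0*I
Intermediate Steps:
x(b, Y) = -⅘ (x(b, Y) = (⅕)*(-4) = -⅘)
o(A) = A^(3/2)
d(K) = -K - 8*I (d(K) = (-4)^(3/2) - K = -8*I - K = -K - 8*I)
(7*x(1, -1) + d(5)) - 39322 = (7*(-⅘) + (-1*5 - 8*I)) - 39322 = (-28/5 + (-5 - 8*I)) - 39322 = (-53/5 - 8*I) - 39322 = -196663/5 - 8*I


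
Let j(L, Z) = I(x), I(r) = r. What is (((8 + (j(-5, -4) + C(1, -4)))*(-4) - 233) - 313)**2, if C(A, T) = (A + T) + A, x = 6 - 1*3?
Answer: 338724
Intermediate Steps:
x = 3 (x = 6 - 3 = 3)
j(L, Z) = 3
C(A, T) = T + 2*A
(((8 + (j(-5, -4) + C(1, -4)))*(-4) - 233) - 313)**2 = (((8 + (3 + (-4 + 2*1)))*(-4) - 233) - 313)**2 = (((8 + (3 + (-4 + 2)))*(-4) - 233) - 313)**2 = (((8 + (3 - 2))*(-4) - 233) - 313)**2 = (((8 + 1)*(-4) - 233) - 313)**2 = ((9*(-4) - 233) - 313)**2 = ((-36 - 233) - 313)**2 = (-269 - 313)**2 = (-582)**2 = 338724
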